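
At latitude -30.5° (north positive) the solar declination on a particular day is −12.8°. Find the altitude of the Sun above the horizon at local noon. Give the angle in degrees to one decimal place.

At local solar noon the hour angle is zero, so the elevation is 90° − |φ − δ| = 90° − |-30.5° − (-12.8°)| = 90° − 17.7° = 72.3°.

72.3°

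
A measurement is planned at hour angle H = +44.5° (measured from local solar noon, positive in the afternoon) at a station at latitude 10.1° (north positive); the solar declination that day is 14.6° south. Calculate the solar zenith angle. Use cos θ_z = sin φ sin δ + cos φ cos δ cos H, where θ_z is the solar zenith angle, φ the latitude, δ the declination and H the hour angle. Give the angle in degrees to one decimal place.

cos θ_z = sin(10.1°) sin(-14.6°) + cos(10.1°) cos(-14.6°) cos(44.50°) = -0.0442 + 0.6795 = 0.6353.
θ_z = arccos(0.6353) = 50.56°.

50.6°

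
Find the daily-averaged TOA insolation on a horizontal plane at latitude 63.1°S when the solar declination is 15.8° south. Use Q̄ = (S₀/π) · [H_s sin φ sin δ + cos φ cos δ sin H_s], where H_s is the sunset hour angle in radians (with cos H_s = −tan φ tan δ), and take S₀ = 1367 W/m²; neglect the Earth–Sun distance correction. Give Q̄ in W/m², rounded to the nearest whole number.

386 W/m²

The sunset hour angle satisfies cos H_s = −tan φ tan δ = -0.5578, giving H_s = 123.90°. In radians, H_s = 2.1625.
H_s sin φ sin δ = 2.1625 × -0.8918 × -0.2723 = 0.5251.
cos φ cos δ sin H_s = 0.4524 × 0.9622 × 0.8300 = 0.3613.
Q̄ = (1367/π) × (0.5251 + 0.3613) = 435.13 × 0.8864 = 385.70 W/m².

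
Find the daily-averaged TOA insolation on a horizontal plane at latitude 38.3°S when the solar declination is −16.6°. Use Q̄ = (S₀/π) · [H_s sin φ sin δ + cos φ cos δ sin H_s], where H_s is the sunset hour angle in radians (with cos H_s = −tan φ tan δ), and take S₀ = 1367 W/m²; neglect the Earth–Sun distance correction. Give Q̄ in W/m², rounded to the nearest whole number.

The sunset hour angle satisfies cos H_s = −tan φ tan δ = -0.2354, giving H_s = 103.62°. In radians, H_s = 1.8085.
H_s sin φ sin δ = 1.8085 × -0.6198 × -0.2857 = 0.3202.
cos φ cos δ sin H_s = 0.7848 × 0.9583 × 0.9719 = 0.7309.
Q̄ = (1367/π) × (0.3202 + 0.7309) = 435.13 × 1.0511 = 457.37 W/m².

457 W/m²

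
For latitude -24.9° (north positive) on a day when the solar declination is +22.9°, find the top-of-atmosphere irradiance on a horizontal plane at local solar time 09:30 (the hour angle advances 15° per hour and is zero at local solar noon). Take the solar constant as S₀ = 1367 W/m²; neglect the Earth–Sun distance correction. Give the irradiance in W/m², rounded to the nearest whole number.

682 W/m²

Hour angle H = 15° × (9.5 − 12) = -37.50°.
cos θ_z = sin φ sin δ + cos φ cos δ cos H = (-0.4210)(0.3891) + (0.9070)(0.9212)(0.7934) = 0.4991.
Top-of-atmosphere irradiance = S₀ cos θ_z = 1367 × 0.4991 = 682.27 W/m².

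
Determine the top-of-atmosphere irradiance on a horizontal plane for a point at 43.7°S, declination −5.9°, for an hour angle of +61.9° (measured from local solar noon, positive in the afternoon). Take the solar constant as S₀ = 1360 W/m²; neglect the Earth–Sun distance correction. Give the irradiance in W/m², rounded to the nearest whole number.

557 W/m²

cos θ_z = sin(-43.7°) sin(-5.9°) + cos(-43.7°) cos(-5.9°) cos(61.90°) = 0.0710 + 0.3387 = 0.4097.
Top-of-atmosphere irradiance = S₀ cos θ_z = 1360 × 0.4097 = 557.19 W/m².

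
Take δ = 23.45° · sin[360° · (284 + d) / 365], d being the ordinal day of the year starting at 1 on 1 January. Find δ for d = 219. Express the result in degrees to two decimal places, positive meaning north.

360 × (284 + 219) / 365 = 496.110°; sin(496.110°) = 0.6933.
δ = 23.45 × 0.6933 = 16.258° ≈ +16.26°.

+16.26°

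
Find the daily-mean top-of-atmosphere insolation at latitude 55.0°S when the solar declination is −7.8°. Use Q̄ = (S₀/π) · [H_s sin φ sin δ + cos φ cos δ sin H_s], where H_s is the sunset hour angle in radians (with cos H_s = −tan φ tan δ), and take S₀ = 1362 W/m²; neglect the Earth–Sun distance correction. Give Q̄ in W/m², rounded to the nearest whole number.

−tan φ tan δ = −(-1.4281)(-0.1370) = -0.1956; H_s = arccos(-0.1956) = 101.28°. In radians, H_s = 1.7677.
H_s sin φ sin δ = 1.7677 × -0.8192 × -0.1357 = 0.1965.
cos φ cos δ sin H_s = 0.5736 × 0.9907 × 0.9807 = 0.5573.
Q̄ = (1362/π) × (0.1965 + 0.5573) = 433.54 × 0.7538 = 326.80 W/m².

327 W/m²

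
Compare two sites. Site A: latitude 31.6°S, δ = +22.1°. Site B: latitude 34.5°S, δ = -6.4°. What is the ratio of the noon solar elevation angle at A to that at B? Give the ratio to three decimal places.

0.586

A: 90° − |-31.6 − (22.1)| = 36.30°.
B: 90° − |-34.5 − (-6.4)| = 61.90°.
Ratio A/B = 36.3000 / 61.9000 = 0.5864.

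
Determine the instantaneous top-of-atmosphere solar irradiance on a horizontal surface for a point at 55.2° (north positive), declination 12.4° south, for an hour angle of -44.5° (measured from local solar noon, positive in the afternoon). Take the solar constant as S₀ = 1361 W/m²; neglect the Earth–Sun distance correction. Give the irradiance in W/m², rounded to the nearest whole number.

301 W/m²

cos θ_z = sin φ sin δ + cos φ cos δ cos H = (0.8211)(-0.2147) + (0.5707)(0.9767)(0.7133) = 0.2213.
Top-of-atmosphere irradiance = S₀ cos θ_z = 1361 × 0.2213 = 301.19 W/m².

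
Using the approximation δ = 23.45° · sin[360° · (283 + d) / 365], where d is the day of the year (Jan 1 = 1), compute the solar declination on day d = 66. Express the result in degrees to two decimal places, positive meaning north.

-6.38°

360 × (283 + 66) / 365 = 344.219°; sin(344.219°) = -0.2720.
δ = 23.45 × -0.2720 = -6.378° ≈ -6.38°.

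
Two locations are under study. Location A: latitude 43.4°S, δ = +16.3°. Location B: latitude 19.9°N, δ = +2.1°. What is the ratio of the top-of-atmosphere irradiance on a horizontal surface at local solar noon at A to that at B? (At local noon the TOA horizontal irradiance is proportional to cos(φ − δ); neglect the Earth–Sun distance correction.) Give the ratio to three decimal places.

0.530

A: cos θ_z = cos(-43.4° − (16.3°)) = 0.5045.
B: cos θ_z = cos(19.9° − (2.1°)) = 0.9521.
Ratio A/B = 0.5045 / 0.9521 = 0.5299.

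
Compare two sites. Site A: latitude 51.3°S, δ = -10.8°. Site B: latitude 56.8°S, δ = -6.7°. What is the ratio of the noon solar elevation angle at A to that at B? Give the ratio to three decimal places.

A: 90° − |-51.3 − (-10.8)| = 49.50°.
B: 90° − |-56.8 − (-6.7)| = 39.90°.
Ratio A/B = 49.5000 / 39.9000 = 1.2406.

1.241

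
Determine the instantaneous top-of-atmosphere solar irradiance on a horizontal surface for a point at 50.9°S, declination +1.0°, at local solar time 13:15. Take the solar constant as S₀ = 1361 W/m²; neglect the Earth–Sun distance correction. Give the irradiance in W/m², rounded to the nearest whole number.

794 W/m²

Hour angle H = 15° × (13.25 − 12) = 18.75°.
cos θ_z = sin φ sin δ + cos φ cos δ cos H = (-0.7760)(0.0175) + (0.6307)(0.9998)(0.9469) = 0.5835.
Top-of-atmosphere irradiance = S₀ cos θ_z = 1361 × 0.5835 = 794.14 W/m².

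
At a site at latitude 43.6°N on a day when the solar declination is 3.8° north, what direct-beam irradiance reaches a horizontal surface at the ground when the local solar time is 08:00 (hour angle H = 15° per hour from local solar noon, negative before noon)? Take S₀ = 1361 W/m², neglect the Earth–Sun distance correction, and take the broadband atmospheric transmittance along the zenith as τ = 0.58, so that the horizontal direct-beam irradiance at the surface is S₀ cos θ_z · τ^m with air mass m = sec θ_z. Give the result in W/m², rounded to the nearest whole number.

145 W/m²

Hour angle H = 15° × (8 − 12) = -60.00°.
cos θ_z = sin(43.6°) sin(3.8°) + cos(43.6°) cos(3.8°) cos(-60.00°) = 0.0457 + 0.3613 = 0.4070.
Air mass m = 1/cos θ_z = 1/0.4070 = 2.457; τ^m = 0.58^2.457 = 0.2623.
Surface direct beam = 1361 × 0.4070 × 0.2623 = 145.30 W/m².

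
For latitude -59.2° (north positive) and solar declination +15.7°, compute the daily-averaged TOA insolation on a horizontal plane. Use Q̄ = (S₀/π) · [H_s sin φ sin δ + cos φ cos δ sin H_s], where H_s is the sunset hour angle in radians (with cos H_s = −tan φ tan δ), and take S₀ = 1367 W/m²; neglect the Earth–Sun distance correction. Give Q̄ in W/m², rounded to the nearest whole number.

cos H_s = −tan(-59.2°) · tan(15.7°) = 0.4715, so H_s = arccos(0.4715) = 61.87°. In radians, H_s = 1.0798.
H_s sin φ sin δ = 1.0798 × -0.8590 × 0.2706 = -0.2510.
cos φ cos δ sin H_s = 0.5120 × 0.9627 × 0.8819 = 0.4347.
Q̄ = (1367/π) × (-0.2510 + 0.4347) = 435.13 × 0.1837 = 79.93 W/m².

80 W/m²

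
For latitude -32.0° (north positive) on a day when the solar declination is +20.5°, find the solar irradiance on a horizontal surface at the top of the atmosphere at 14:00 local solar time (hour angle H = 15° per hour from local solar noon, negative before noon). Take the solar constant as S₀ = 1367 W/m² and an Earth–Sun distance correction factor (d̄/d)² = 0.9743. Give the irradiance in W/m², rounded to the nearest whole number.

Hour angle H = 15° × (14 − 12) = 30.00°.
With φ = -32.0°, δ = 20.5°, H = 30.00°: sin φ sin δ = -0.1856, cos φ cos δ cos H = 0.6879, so cos θ_z = 0.5023.
Top-of-atmosphere irradiance = S₀ (d̄/d)² cos θ_z = 1367 × 0.9743 × 0.5023 = 669.00 W/m².

669 W/m²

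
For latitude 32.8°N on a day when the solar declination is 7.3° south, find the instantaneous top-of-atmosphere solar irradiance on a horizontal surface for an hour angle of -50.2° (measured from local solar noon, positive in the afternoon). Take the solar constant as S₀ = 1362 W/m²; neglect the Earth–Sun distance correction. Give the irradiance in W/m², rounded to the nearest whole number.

633 W/m²

cos θ_z = sin(32.8°) sin(-7.3°) + cos(32.8°) cos(-7.3°) cos(-50.20°) = -0.0688 + 0.5337 = 0.4649.
Top-of-atmosphere irradiance = S₀ cos θ_z = 1362 × 0.4649 = 633.19 W/m².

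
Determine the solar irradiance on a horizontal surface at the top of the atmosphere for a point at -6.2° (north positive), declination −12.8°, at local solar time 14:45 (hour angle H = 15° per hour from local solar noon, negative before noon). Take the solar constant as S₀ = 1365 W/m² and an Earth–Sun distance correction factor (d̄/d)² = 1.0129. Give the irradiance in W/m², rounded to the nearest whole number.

Hour angle H = 15° × (14.75 − 12) = 41.25°.
With φ = -6.2°, δ = -12.8°, H = 41.25°: sin φ sin δ = 0.0239, cos φ cos δ cos H = 0.7289, so cos θ_z = 0.7528.
Top-of-atmosphere irradiance = S₀ (d̄/d)² cos θ_z = 1365 × 1.0129 × 0.7528 = 1040.83 W/m².

1041 W/m²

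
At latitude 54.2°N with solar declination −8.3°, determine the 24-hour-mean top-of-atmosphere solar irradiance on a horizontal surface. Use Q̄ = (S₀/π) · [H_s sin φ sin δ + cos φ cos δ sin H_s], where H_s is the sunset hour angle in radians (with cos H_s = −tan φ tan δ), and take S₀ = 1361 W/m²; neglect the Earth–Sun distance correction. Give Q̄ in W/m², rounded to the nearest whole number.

176 W/m²

The sunset hour angle satisfies cos H_s = −tan φ tan δ = 0.2023, giving H_s = 78.33°. In radians, H_s = 1.3671.
H_s sin φ sin δ = 1.3671 × 0.8111 × -0.1444 = -0.1601.
cos φ cos δ sin H_s = 0.5850 × 0.9895 × 0.9793 = 0.5669.
Q̄ = (1361/π) × (-0.1601 + 0.5669) = 433.22 × 0.4068 = 176.23 W/m².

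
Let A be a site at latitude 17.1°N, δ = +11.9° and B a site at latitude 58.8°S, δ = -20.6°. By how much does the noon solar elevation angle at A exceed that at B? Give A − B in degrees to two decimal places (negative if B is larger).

A: 90° − |17.1 − (11.9)| = 84.80°.
B: 90° − |-58.8 − (-20.6)| = 51.80°.
A − B = 84.80 − 51.80 = 33.00°.

+33.00°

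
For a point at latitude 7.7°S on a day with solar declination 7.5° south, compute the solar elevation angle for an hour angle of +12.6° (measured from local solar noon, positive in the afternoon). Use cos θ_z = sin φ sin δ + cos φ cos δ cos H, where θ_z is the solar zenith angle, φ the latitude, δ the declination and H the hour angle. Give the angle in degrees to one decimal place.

With φ = -7.7°, δ = -7.5°, H = 12.60°: sin φ sin δ = 0.0175, cos φ cos δ cos H = 0.9588, so cos θ_z = 0.9763.
θ_z = arccos(0.9763) = 12.50°, so the elevation is 90° − 12.50° = 77.50°.

77.5°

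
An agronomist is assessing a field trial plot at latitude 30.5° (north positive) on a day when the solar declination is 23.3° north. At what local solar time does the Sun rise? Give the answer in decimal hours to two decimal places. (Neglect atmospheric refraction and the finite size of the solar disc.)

5.02 h

The sunset hour angle satisfies cos H_s = −tan φ tan δ = -0.2537, giving H_s = 104.70°.
Sunrise is at 12 − H_s/15 = 12 − 6.980 = 5.020 h local solar time.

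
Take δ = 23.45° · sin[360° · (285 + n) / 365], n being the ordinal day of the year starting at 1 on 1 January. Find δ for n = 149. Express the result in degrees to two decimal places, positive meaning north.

+21.75°

360 × (285 + 149) / 365 = 428.055°; sin(428.055°) = 0.9275.
δ = 23.45 × 0.9275 = 21.750° ≈ +21.75°.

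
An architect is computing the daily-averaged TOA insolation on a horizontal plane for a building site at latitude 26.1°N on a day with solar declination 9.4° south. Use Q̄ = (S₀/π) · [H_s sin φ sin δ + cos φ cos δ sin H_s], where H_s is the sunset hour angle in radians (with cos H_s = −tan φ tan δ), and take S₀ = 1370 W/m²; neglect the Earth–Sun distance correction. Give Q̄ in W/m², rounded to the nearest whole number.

338 W/m²

The sunset hour angle satisfies cos H_s = −tan φ tan δ = 0.0811, giving H_s = 85.35°. In radians, H_s = 1.4896.
H_s sin φ sin δ = 1.4896 × 0.4399 × -0.1633 = -0.1070.
cos φ cos δ sin H_s = 0.8980 × 0.9866 × 0.9967 = 0.8830.
Q̄ = (1370/π) × (-0.1070 + 0.8830) = 436.08 × 0.7760 = 338.40 W/m².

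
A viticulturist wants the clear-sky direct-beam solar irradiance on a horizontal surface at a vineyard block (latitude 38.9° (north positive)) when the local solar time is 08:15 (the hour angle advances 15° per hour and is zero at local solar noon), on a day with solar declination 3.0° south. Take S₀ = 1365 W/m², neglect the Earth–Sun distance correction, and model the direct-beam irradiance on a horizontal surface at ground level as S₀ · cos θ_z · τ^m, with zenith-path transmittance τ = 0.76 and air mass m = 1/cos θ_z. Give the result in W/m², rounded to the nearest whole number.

274 W/m²

Hour angle H = 15° × (8.25 − 12) = -56.25°.
cos θ_z = sin φ sin δ + cos φ cos δ cos H = (0.6280)(-0.0523) + (0.7782)(0.9986)(0.5556) = 0.3989.
Air mass m = 1/cos θ_z = 1/0.3989 = 2.507; τ^m = 0.76^2.507 = 0.5026.
Surface direct beam = 1365 × 0.3989 × 0.5026 = 273.66 W/m².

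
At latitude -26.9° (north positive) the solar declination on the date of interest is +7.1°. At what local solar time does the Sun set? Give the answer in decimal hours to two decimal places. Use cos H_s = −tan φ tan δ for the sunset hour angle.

17.76 h

−tan φ tan δ = −(-0.5073)(0.1246) = 0.0632; H_s = arccos(0.0632) = 86.38°.
Sunset is at 12 + H_s/15 = 12 + 5.759 = 17.759 h local solar time.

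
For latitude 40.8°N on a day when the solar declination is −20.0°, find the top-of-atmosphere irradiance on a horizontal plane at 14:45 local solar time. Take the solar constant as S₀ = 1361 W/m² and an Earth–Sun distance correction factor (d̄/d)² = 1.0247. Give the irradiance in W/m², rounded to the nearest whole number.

434 W/m²

Hour angle H = 15° × (14.75 − 12) = 41.25°.
With φ = 40.8°, δ = -20.0°, H = 41.25°: sin φ sin δ = -0.2235, cos φ cos δ cos H = 0.5348, so cos θ_z = 0.3113.
Top-of-atmosphere irradiance = S₀ (d̄/d)² cos θ_z = 1361 × 1.0247 × 0.3113 = 434.14 W/m².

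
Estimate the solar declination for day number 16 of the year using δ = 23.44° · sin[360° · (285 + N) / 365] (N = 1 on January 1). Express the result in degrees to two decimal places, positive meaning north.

360 × (285 + 16) / 365 = 296.877°; sin(296.877°) = -0.8920.
δ = 23.44 × -0.8920 = -20.908° ≈ -20.91°.

-20.91°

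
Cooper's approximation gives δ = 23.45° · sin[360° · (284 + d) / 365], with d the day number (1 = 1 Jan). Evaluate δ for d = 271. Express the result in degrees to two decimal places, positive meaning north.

-3.02°

360 × (284 + 271) / 365 = 547.397°; sin(547.397°) = -0.1287.
δ = 23.45 × -0.1287 = -3.018° ≈ -3.02°.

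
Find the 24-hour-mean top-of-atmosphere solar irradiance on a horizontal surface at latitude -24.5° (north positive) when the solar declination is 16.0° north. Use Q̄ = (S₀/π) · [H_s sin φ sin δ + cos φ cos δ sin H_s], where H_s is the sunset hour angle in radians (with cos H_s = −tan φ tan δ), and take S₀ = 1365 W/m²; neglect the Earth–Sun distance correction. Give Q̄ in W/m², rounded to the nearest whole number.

305 W/m²

The sunset hour angle satisfies cos H_s = −tan φ tan δ = 0.1307, giving H_s = 82.49°. In radians, H_s = 1.4397.
H_s sin φ sin δ = 1.4397 × -0.4147 × 0.2756 = -0.1645.
cos φ cos δ sin H_s = 0.9100 × 0.9613 × 0.9914 = 0.8673.
Q̄ = (1365/π) × (-0.1645 + 0.8673) = 434.49 × 0.7028 = 305.36 W/m².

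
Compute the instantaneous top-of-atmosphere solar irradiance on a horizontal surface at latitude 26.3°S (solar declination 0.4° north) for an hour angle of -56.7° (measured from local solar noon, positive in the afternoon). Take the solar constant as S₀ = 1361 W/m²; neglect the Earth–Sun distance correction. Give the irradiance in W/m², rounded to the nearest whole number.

666 W/m²

With φ = -26.3°, δ = 0.4°, H = -56.70°: sin φ sin δ = -0.0031, cos φ cos δ cos H = 0.4922, so cos θ_z = 0.4891.
Top-of-atmosphere irradiance = S₀ cos θ_z = 1361 × 0.4891 = 665.67 W/m².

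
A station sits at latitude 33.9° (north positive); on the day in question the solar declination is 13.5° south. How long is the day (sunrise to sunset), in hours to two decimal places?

cos H_s = −tan(33.9°) · tan(-13.5°) = 0.1613, so H_s = arccos(0.1613) = 80.72°.
Day length = 2 H_s / 15° h⁻¹ = 161.44° / 15 = 10.763 h.

10.76 hours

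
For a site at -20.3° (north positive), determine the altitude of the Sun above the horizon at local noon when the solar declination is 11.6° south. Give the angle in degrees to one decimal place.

81.3°

At local solar noon the hour angle is zero, so the elevation is 90° − |φ − δ| = 90° − |-20.3° − (-11.6°)| = 90° − 8.7° = 81.3°.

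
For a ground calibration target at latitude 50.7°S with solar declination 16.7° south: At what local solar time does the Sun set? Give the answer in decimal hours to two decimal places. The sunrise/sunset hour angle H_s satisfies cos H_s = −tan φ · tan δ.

−tan φ tan δ = −(-1.2218)(-0.3000) = -0.3665; H_s = arccos(-0.3665) = 111.50°.
Sunset is at 12 + H_s/15 = 12 + 7.433 = 19.433 h local solar time.

19.43 h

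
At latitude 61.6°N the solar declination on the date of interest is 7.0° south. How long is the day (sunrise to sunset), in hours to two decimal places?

The sunset hour angle satisfies cos H_s = −tan φ tan δ = 0.2271, giving H_s = 76.87°.
Day length = 2 H_s / 15° h⁻¹ = 153.74° / 15 = 10.249 h.

10.25 hours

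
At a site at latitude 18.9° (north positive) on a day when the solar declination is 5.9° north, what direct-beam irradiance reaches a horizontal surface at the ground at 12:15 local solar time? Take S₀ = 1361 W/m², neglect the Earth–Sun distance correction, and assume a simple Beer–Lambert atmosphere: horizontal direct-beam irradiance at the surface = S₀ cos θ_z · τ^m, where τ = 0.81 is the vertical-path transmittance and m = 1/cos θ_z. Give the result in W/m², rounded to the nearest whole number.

Hour angle H = 15° × (12.25 − 12) = 3.75°.
cos θ_z = sin φ sin δ + cos φ cos δ cos H = (0.3239)(0.1028) + (0.9461)(0.9947)(0.9979) = 0.9724.
Air mass m = 1/cos θ_z = 1/0.9724 = 1.028; τ^m = 0.81^1.028 = 0.8052.
Surface direct beam = 1361 × 0.9724 × 0.8052 = 1065.63 W/m².

1066 W/m²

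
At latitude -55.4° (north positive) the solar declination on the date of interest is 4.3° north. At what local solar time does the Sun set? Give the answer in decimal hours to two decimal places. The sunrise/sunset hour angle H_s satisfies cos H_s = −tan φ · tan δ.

The sunset hour angle satisfies cos H_s = −tan φ tan δ = 0.1090, giving H_s = 83.74°.
Sunset is at 12 + H_s/15 = 12 + 5.583 = 17.583 h local solar time.

17.58 h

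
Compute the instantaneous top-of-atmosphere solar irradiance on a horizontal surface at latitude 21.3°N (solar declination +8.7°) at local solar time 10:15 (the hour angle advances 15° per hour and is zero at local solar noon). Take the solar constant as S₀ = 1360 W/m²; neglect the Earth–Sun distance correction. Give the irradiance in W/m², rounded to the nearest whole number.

Hour angle H = 15° × (10.25 − 12) = -26.25°.
With φ = 21.3°, δ = 8.7°, H = -26.25°: sin φ sin δ = 0.0549, cos φ cos δ cos H = 0.8260, so cos θ_z = 0.8809.
Top-of-atmosphere irradiance = S₀ cos θ_z = 1360 × 0.8809 = 1198.02 W/m².

1198 W/m²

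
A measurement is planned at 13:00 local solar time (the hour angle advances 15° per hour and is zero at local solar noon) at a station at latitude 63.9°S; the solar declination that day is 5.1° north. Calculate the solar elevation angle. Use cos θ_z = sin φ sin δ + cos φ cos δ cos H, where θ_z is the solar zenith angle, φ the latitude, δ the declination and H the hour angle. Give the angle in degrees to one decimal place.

20.1°

Hour angle H = 15° × (13 − 12) = 15.00°.
cos θ_z = sin(-63.9°) sin(5.1°) + cos(-63.9°) cos(5.1°) cos(15.00°) = -0.0798 + 0.4233 = 0.3435.
θ_z = arccos(0.3435) = 69.91°, so the elevation is 90° − 69.91° = 20.09°.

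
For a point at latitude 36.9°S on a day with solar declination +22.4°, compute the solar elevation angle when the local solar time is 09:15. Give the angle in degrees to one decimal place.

Hour angle H = 15° × (9.25 − 12) = -41.25°.
cos θ_z = sin(-36.9°) sin(22.4°) + cos(-36.9°) cos(22.4°) cos(-41.25°) = -0.2288 + 0.5559 = 0.3271.
θ_z = arccos(0.3271) = 70.91°, so the elevation is 90° − 70.91° = 19.09°.

19.1°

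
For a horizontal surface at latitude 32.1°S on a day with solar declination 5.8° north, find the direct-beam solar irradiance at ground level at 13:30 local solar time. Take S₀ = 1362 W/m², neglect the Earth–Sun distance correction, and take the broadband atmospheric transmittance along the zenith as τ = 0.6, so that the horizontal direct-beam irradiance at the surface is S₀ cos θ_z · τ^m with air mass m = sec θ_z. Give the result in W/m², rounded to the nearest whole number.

Hour angle H = 15° × (13.5 − 12) = 22.50°.
cos θ_z = sin φ sin δ + cos φ cos δ cos H = (-0.5314)(0.1011) + (0.8471)(0.9949)(0.9239) = 0.7249.
Air mass m = 1/cos θ_z = 1/0.7249 = 1.380; τ^m = 0.6^1.380 = 0.4941.
Surface direct beam = 1362 × 0.7249 × 0.4941 = 487.83 W/m².

488 W/m²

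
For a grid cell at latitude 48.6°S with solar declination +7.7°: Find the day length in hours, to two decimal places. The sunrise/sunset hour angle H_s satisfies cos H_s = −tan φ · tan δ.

−tan φ tan δ = −(-1.1343)(0.1352) = 0.1534; H_s = arccos(0.1534) = 81.18°.
Day length = 2 H_s / 15° h⁻¹ = 162.36° / 15 = 10.824 h.

10.82 hours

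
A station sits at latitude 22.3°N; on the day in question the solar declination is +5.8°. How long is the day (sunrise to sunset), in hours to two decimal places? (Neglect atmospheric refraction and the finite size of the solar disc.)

The sunset hour angle satisfies cos H_s = −tan φ tan δ = -0.0417, giving H_s = 92.39°.
Day length = 2 H_s / 15° h⁻¹ = 184.78° / 15 = 12.319 h.

12.32 hours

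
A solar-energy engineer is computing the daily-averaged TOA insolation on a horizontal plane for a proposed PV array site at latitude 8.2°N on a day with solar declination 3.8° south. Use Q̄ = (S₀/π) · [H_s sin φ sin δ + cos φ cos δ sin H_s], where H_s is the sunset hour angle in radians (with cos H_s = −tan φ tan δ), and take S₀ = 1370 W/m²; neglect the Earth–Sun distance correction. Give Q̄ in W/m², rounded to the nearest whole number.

The sunset hour angle satisfies cos H_s = −tan φ tan δ = 0.0096, giving H_s = 89.45°. In radians, H_s = 1.5612.
H_s sin φ sin δ = 1.5612 × 0.1426 × -0.0663 = -0.0148.
cos φ cos δ sin H_s = 0.9898 × 0.9978 × 1.0000 = 0.9876.
Q̄ = (1370/π) × (-0.0148 + 0.9876) = 436.08 × 0.9728 = 424.22 W/m².

424 W/m²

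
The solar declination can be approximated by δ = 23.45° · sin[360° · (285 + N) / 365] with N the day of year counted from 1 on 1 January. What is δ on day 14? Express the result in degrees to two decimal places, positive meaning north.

-21.27°

360 × (285 + 14) / 365 = 294.904°; sin(294.904°) = -0.9070.
δ = 23.45 × -0.9070 = -21.269° ≈ -21.27°.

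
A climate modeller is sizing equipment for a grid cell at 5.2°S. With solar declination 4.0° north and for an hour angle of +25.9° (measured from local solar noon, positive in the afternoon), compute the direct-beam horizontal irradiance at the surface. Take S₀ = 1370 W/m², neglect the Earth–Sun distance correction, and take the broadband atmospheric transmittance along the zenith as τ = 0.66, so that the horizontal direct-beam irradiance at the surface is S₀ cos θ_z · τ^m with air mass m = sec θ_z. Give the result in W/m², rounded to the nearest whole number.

With φ = -5.2°, δ = 4.0°, H = 25.90°: sin φ sin δ = -0.0063, cos φ cos δ cos H = 0.8937, so cos θ_z = 0.8874.
Air mass m = 1/cos θ_z = 1/0.8874 = 1.127; τ^m = 0.66^1.127 = 0.6261.
Surface direct beam = 1370 × 0.8874 × 0.6261 = 761.17 W/m².

761 W/m²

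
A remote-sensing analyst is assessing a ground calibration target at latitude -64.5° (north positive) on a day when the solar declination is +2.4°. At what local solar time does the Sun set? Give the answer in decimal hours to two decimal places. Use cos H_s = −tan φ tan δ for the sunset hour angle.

The sunset hour angle satisfies cos H_s = −tan φ tan δ = 0.0879, giving H_s = 84.96°.
Sunset is at 12 + H_s/15 = 12 + 5.664 = 17.664 h local solar time.

17.66 h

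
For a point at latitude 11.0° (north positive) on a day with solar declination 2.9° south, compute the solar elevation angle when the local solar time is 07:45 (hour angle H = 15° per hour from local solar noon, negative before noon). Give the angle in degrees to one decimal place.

25.1°

Hour angle H = 15° × (7.75 − 12) = -63.75°.
With φ = 11.0°, δ = -2.9°, H = -63.75°: sin φ sin δ = -0.0097, cos φ cos δ cos H = 0.4336, so cos θ_z = 0.4239.
θ_z = arccos(0.4239) = 64.92°, so the elevation is 90° − 64.92° = 25.08°.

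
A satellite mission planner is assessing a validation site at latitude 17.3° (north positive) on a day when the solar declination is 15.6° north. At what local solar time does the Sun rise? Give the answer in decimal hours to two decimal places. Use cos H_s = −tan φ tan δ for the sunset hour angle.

cos H_s = −tan(17.3°) · tan(15.6°) = -0.0870, so H_s = arccos(-0.0870) = 94.99°.
Sunrise is at 12 − H_s/15 = 12 − 6.333 = 5.667 h local solar time.

5.67 h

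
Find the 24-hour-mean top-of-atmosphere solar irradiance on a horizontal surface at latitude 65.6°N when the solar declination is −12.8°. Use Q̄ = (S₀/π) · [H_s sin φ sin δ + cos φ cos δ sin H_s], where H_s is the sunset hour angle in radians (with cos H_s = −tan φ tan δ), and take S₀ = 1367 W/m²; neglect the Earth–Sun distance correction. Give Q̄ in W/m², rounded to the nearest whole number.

The sunset hour angle satisfies cos H_s = −tan φ tan δ = 0.5008, giving H_s = 59.95°. In radians, H_s = 1.0463.
H_s sin φ sin δ = 1.0463 × 0.9107 × -0.2215 = -0.2111.
cos φ cos δ sin H_s = 0.4131 × 0.9751 × 0.8656 = 0.3487.
Q̄ = (1367/π) × (-0.2111 + 0.3487) = 435.13 × 0.1376 = 59.87 W/m².

60 W/m²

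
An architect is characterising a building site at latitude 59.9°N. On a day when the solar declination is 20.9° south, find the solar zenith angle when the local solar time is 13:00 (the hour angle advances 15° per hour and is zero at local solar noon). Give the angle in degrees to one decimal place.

81.7°

Hour angle H = 15° × (13 − 12) = 15.00°.
cos θ_z = sin(59.9°) sin(-20.9°) + cos(59.9°) cos(-20.9°) cos(15.00°) = -0.3086 + 0.4525 = 0.1439.
θ_z = arccos(0.1439) = 81.73°.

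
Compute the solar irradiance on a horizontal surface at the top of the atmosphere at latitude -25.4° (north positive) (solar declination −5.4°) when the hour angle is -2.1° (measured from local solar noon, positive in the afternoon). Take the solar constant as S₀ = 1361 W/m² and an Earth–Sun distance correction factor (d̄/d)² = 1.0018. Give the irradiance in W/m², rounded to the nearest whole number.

1280 W/m²

With φ = -25.4°, δ = -5.4°, H = -2.10°: sin φ sin δ = 0.0404, cos φ cos δ cos H = 0.8987, so cos θ_z = 0.9391.
Top-of-atmosphere irradiance = S₀ (d̄/d)² cos θ_z = 1361 × 1.0018 × 0.9391 = 1280.42 W/m².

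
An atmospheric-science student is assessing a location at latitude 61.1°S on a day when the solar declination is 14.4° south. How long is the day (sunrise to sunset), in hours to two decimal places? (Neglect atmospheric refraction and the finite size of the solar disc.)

cos H_s = −tan(-61.1°) · tan(-14.4°) = -0.4651, so H_s = arccos(-0.4651) = 117.72°.
Day length = 2 H_s / 15° h⁻¹ = 235.44° / 15 = 15.696 h.

15.70 hours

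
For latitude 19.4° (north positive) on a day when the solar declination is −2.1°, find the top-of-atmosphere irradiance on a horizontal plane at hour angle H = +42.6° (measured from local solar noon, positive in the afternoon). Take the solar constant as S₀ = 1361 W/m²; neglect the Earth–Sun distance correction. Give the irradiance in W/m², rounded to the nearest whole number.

cos θ_z = sin(19.4°) sin(-2.1°) + cos(19.4°) cos(-2.1°) cos(42.60°) = -0.0122 + 0.6938 = 0.6816.
Top-of-atmosphere irradiance = S₀ cos θ_z = 1361 × 0.6816 = 927.66 W/m².

928 W/m²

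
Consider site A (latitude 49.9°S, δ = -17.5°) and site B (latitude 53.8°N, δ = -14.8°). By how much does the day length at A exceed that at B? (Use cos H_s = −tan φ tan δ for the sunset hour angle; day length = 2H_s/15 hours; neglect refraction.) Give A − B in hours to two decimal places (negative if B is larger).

A: H_s = arccos(−tan -49.9° · tan -17.5°) = 111.99°, so 2H_s/15 = 14.9320 h.
B: H_s = arccos(−tan 53.8° · tan -14.8°) = 68.84°, so 2H_s/15 = 9.1787 h.
A − B = 14.9320 − 9.1787 = 5.7533 h.

+5.75 h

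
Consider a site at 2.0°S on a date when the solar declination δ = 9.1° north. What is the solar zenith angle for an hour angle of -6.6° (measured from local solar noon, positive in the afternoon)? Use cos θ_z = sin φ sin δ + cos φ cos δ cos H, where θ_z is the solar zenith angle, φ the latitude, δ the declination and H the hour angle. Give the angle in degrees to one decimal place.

cos θ_z = sin φ sin δ + cos φ cos δ cos H = (-0.0349)(0.1582) + (0.9994)(0.9874)(0.9934) = 0.9748.
θ_z = arccos(0.9748) = 12.89°.

12.9°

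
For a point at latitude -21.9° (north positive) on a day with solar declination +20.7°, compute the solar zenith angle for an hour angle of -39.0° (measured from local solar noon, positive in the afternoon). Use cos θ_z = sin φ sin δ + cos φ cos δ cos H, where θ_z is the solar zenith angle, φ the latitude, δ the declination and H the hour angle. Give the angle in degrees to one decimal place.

57.1°

cos θ_z = sin φ sin δ + cos φ cos δ cos H = (-0.3730)(0.3535) + (0.9278)(0.9354)(0.7771) = 0.5426.
θ_z = arccos(0.5426) = 57.14°.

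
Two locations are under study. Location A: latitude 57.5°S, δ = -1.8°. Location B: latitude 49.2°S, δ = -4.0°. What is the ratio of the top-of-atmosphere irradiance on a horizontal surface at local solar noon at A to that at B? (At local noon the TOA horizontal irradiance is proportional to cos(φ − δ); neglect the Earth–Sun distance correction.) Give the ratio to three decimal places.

0.800

A: cos θ_z = cos(-57.5° − (-1.8°)) = 0.5635.
B: cos θ_z = cos(-49.2° − (-4.0°)) = 0.7046.
Ratio A/B = 0.5635 / 0.7046 = 0.7997.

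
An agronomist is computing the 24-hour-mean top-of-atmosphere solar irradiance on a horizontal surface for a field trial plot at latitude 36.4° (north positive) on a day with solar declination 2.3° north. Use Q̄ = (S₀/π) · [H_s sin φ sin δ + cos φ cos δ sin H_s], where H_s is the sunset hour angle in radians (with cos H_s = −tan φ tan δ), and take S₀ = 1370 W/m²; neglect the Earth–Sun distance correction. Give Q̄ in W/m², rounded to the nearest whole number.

−tan φ tan δ = −(0.7373)(0.0402) = -0.0296; H_s = arccos(-0.0296) = 91.70°. In radians, H_s = 1.6005.
H_s sin φ sin δ = 1.6005 × 0.5934 × 0.0401 = 0.0381.
cos φ cos δ sin H_s = 0.8049 × 0.9992 × 0.9996 = 0.8039.
Q̄ = (1370/π) × (0.0381 + 0.8039) = 436.08 × 0.8420 = 367.18 W/m².

367 W/m²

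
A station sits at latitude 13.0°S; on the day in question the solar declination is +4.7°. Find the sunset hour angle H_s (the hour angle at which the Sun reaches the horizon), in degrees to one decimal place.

−tan φ tan δ = −(-0.2309)(0.0822) = 0.0190; H_s = arccos(0.0190) = 88.91°.

88.9°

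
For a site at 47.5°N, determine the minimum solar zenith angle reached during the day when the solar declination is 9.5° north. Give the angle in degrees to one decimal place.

38.0°

At local solar noon the hour angle is zero, so the zenith angle is |φ − δ| = |47.5° − (9.5°)| = 38.0°.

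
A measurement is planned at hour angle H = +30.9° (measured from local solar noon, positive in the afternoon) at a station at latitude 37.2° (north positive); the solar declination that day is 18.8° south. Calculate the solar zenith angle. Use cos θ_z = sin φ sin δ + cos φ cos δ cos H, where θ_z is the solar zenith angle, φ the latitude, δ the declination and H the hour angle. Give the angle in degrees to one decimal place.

With φ = 37.2°, δ = -18.8°, H = 30.90°: sin φ sin δ = -0.1948, cos φ cos δ cos H = 0.6470, so cos θ_z = 0.4522.
θ_z = arccos(0.4522) = 63.12°.

63.1°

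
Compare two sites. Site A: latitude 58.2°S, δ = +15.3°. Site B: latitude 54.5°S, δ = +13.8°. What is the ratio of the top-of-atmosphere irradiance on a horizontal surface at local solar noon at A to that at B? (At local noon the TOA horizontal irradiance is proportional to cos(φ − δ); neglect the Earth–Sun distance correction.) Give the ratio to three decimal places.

A: cos θ_z = cos(-58.2° − (15.3°)) = 0.2840.
B: cos θ_z = cos(-54.5° − (13.8°)) = 0.3697.
Ratio A/B = 0.2840 / 0.3697 = 0.7682.

0.768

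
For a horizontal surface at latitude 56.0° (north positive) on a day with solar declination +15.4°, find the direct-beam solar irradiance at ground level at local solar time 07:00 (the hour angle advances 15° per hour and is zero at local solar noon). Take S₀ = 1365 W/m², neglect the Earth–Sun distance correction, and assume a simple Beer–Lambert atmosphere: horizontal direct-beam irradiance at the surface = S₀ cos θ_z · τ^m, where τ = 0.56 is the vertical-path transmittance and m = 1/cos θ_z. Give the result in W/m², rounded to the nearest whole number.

Hour angle H = 15° × (7 − 12) = -75.00°.
With φ = 56.0°, δ = 15.4°, H = -75.00°: sin φ sin δ = 0.2202, cos φ cos δ cos H = 0.1395, so cos θ_z = 0.3597.
Air mass m = 1/cos θ_z = 1/0.3597 = 2.780; τ^m = 0.56^2.780 = 0.1995.
Surface direct beam = 1365 × 0.3597 × 0.1995 = 97.95 W/m².

98 W/m²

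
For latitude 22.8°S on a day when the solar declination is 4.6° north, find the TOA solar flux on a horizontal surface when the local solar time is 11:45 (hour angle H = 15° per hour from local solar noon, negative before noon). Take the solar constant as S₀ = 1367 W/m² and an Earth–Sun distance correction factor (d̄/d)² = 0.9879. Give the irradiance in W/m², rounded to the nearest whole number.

1196 W/m²

Hour angle H = 15° × (11.75 − 12) = -3.75°.
With φ = -22.8°, δ = 4.6°, H = -3.75°: sin φ sin δ = -0.0311, cos φ cos δ cos H = 0.9169, so cos θ_z = 0.8858.
Top-of-atmosphere irradiance = S₀ (d̄/d)² cos θ_z = 1367 × 0.9879 × 0.8858 = 1196.24 W/m².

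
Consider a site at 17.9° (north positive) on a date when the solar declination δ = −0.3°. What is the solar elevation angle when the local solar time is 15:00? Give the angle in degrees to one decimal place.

42.2°

Hour angle H = 15° × (15 − 12) = 45.00°.
With φ = 17.9°, δ = -0.3°, H = 45.00°: sin φ sin δ = -0.0016, cos φ cos δ cos H = 0.6729, so cos θ_z = 0.6713.
θ_z = arccos(0.6713) = 47.83°, so the elevation is 90° − 47.83° = 42.17°.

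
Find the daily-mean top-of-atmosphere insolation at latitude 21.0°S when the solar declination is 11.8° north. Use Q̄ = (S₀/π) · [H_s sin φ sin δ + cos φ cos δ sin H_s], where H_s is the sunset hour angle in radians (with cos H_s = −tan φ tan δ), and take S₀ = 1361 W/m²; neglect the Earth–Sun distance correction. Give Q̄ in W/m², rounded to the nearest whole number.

347 W/m²

cos H_s = −tan(-21.0°) · tan(11.8°) = 0.0802, so H_s = arccos(0.0802) = 85.40°. In radians, H_s = 1.4905.
H_s sin φ sin δ = 1.4905 × -0.3584 × 0.2045 = -0.1092.
cos φ cos δ sin H_s = 0.9336 × 0.9789 × 0.9968 = 0.9110.
Q̄ = (1361/π) × (-0.1092 + 0.9110) = 433.22 × 0.8018 = 347.36 W/m².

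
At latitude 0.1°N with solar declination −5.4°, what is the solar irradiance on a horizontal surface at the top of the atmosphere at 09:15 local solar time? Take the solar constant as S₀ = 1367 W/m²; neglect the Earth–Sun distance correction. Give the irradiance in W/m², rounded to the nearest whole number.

Hour angle H = 15° × (9.25 − 12) = -41.25°.
cos θ_z = sin φ sin δ + cos φ cos δ cos H = (0.0017)(-0.0941) + (1.0000)(0.9956)(0.7518) = 0.7483.
Top-of-atmosphere irradiance = S₀ cos θ_z = 1367 × 0.7483 = 1022.93 W/m².

1023 W/m²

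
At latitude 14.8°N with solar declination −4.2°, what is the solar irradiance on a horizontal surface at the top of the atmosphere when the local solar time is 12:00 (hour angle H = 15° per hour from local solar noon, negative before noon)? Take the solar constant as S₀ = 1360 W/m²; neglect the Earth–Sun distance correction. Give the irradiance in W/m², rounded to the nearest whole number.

Hour angle H = 15° × (12 − 12) = 0.00°.
With φ = 14.8°, δ = -4.2°, H = 0.00°: sin φ sin δ = -0.0187, cos φ cos δ cos H = 0.9642, so cos θ_z = 0.9455.
Top-of-atmosphere irradiance = S₀ cos θ_z = 1360 × 0.9455 = 1285.88 W/m².

1286 W/m²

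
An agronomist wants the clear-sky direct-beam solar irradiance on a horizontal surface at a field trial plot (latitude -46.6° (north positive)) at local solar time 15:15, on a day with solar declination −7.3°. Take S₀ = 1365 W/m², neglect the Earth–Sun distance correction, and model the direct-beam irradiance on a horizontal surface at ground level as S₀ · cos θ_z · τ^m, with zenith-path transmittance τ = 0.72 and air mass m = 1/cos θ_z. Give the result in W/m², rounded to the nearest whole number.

403 W/m²

Hour angle H = 15° × (15.25 − 12) = 48.75°.
With φ = -46.6°, δ = -7.3°, H = 48.75°: sin φ sin δ = 0.0923, cos φ cos δ cos H = 0.4494, so cos θ_z = 0.5417.
Air mass m = 1/cos θ_z = 1/0.5417 = 1.846; τ^m = 0.72^1.846 = 0.5453.
Surface direct beam = 1365 × 0.5417 × 0.5453 = 403.21 W/m².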